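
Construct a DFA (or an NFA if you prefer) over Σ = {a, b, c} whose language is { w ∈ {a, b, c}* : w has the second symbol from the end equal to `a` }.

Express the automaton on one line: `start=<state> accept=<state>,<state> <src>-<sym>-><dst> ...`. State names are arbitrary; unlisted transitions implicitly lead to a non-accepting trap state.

start=q0 accept=q4,q5,q6 q0-a->q1 q0-b->q2 q0-c->q3 q1-a->q4 q1-b->q5 q1-c->q6 q2-a->q7 q2-b->q8 q2-c->q9 q3-a->q10 q3-b->q11 q3-c->q12 q4-a->q4 q4-b->q5 q4-c->q6 q5-a->q7 q5-b->q8 q5-c->q9 q6-a->q10 q6-b->q11 q6-c->q12 q7-a->q4 q7-b->q5 q7-c->q6 q8-a->q7 q8-b->q8 q8-c->q9 q9-a->q10 q9-b->q11 q9-c->q12 q10-a->q4 q10-b->q5 q10-c->q6 q11-a->q7 q11-b->q8 q11-c->q9 q12-a->q10 q12-b->q11 q12-c->q12

Because acceptance depends on a position counted from the end, the machine has to buffer the most recent 2 symbols. Make each state the string of the last up-to-2 symbols read; on input `x` shift the window left and append `x`. Accept when the buffered window has length 2 and begins with `a`.
          a    b    c  
>  q0     q1   q2   q3 
   q1     q4   q5   q6 
   q2     q7   q8   q9 
   q3    q10  q11  q12 
 * q4     q4   q5   q6 
 * q5     q7   q8   q9 
 * q6    q10  q11  q12 
   q7     q4   q5   q6 
   q8     q7   q8   q9 
   q9    q10  q11  q12 
   q10    q4   q5   q6 
   q11    q7   q8   q9 
   q12   q10  q11  q12 
(> = start, * = accepting)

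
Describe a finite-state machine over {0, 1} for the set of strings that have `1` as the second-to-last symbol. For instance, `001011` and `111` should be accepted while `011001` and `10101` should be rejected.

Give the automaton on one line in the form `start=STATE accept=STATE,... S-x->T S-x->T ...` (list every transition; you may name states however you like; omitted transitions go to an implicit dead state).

A DFA must remember the last 2 symbols (since which symbol is second-to-last isn't known until the input ends). Use one state per possible window of the last ≤2 symbols; accept from those whose window starts with `1`.
A 7-state machine:
        0   1  
>  s0   s1  s2 
   s1   s3  s4 
   s2   s5  s6 
   s3   s3  s4 
   s4   s5  s6 
 * s5   s3  s4 
 * s6   s5  s6 
(> = start, * = accepting)

start=s0 accept=s5,s6 s0-0->s1 s0-1->s2 s1-0->s3 s1-1->s4 s2-0->s5 s2-1->s6 s3-0->s3 s3-1->s4 s4-0->s5 s4-1->s6 s5-0->s3 s5-1->s4 s6-0->s5 s6-1->s6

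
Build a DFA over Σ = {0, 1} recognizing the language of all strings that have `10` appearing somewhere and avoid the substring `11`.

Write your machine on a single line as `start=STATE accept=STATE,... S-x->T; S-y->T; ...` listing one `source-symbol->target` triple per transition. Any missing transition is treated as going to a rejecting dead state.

Build one automaton per condition and run them in lockstep. One (3 states) tracks whether and how much of `10` has been seen; the other (3 states) tracks partial matches of the forbidden pattern `11`. Each combined state is a pair, one component from each; accept when both components accept.
With 6 states:
        0   1  
>  s0   s0  s1 
   s1   s2  s3 
 * s2   s2  s4 
   s3   s5  s3 
 * s4   s2  s5 
   s5   s5  s5 
(> = start, * = accepting)

start=s0; accept=s2,s4; s0-0->s0; s0-1->s1; s1-0->s2; s1-1->s3; s2-0->s2; s2-1->s4; s3-0->s5; s3-1->s3; s4-0->s2; s4-1->s5; s5-0->s5; s5-1->s5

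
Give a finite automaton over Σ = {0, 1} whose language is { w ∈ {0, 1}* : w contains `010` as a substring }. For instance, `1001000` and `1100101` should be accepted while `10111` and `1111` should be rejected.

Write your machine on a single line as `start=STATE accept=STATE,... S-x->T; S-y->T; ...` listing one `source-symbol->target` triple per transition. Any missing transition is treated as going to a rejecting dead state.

start=q0; accept=q3; q0-0->q1; q0-1->q0; q1-0->q1; q1-1->q2; q2-0->q3; q2-1->q0; q3-0->q3; q3-1->q3

States q0..q2 record the length of the longest prefix of `010` that matches the current input suffix. Reaching q3 means `010` has been seen, and we stay there forever. Accept from q3.
A 4-state machine:
        0   1  
>  q0   q1  q0 
   q1   q1  q2 
   q2   q3  q0 
 * q3   q3  q3 
(> = start, * = accepting)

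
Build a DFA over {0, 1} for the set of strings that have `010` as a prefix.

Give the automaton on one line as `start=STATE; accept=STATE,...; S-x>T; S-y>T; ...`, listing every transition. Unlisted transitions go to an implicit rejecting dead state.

start=q0; accept=q3; q0-0>q1; q0-1>q4; q1-0>q4; q1-1>q2; q2-0>q3; q2-1>q4; q3-0>q3; q3-1>q3; q4-0>q4; q4-1>q4

Check the first 3 symbols one by one: q0 through q2 record how many have matched `010` so far; any wrong symbol goes to the dead state q4. After all 3 match we enter the accepting sink q3.
A 5-state machine:
        0   1  
>  q0   q1  q4 
   q1   q4  q2 
   q2   q3  q4 
 * q3   q3  q3 
   q4   q4  q4 
(> = start, * = accepting)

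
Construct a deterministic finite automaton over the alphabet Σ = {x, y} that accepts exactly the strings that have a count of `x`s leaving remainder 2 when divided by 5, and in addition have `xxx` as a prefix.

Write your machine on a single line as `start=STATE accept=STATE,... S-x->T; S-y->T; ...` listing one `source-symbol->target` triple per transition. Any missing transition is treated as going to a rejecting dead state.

Run two small machines in parallel and take their product. One (5 states) tracks the count of `x`s modulo 5; the other (5 states) tracks whether the input so far still matches the prefix `xxx`. Each combined state is a pair, one component from each; accept when both components accept. Equivalent product states are then merged.
9 states suffice.
        x   y  
>  q0   q1  q2 
   q1   q3  q2 
   q2   q2  q2 
   q3   q4  q2 
   q4   q5  q4 
   q5   q6  q5 
   q6   q7  q6 
   q7   q8  q7 
 * q8   q4  q8 
(> = start, * = accepting)

start=q0; accept=q8; q0-x->q1; q0-y->q2; q1-x->q3; q1-y->q2; q2-x->q2; q2-y->q2; q3-x->q4; q3-y->q2; q4-x->q5; q4-y->q4; q5-x->q6; q5-y->q5; q6-x->q7; q6-y->q6; q7-x->q8; q7-y->q7; q8-x->q4; q8-y->q8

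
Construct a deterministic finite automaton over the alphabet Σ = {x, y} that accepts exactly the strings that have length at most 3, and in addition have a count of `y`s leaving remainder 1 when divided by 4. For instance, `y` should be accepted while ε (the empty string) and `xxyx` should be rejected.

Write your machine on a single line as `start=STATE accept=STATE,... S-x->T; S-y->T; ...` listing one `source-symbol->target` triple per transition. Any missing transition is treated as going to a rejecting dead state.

start=q0; accept=q2,q4,q6; q0-x->q1; q0-y->q2; q1-x->q3; q1-y->q4; q2-x->q4; q2-y->q5; q3-x->q5; q3-y->q6; q4-x->q6; q4-y->q5; q5-x->q5; q5-y->q5; q6-x->q5; q6-y->q5

Run two small machines in parallel and take their product. One (5 states) tracks the input length, saturating at 4; the other (4 states) tracks the count of `y`s modulo 4. Each combined state is a pair, one component from each; accept when both components accept. Minimizing collapses redundant product states.
With 7 states:
        x   y  
>  q0   q1  q2 
   q1   q3  q4 
 * q2   q4  q5 
   q3   q5  q6 
 * q4   q6  q5 
   q5   q5  q5 
 * q6   q5  q5 
(> = start, * = accepting)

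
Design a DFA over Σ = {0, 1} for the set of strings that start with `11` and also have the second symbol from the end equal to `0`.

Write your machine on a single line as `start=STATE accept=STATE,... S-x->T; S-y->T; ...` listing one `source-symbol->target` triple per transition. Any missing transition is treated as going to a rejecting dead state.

start=s0; accept=s5,s6; s0-0->s1; s0-1->s2; s1-0->s1; s1-1->s1; s2-0->s1; s2-1->s3; s3-0->s4; s3-1->s3; s4-0->s5; s4-1->s6; s5-0->s5; s5-1->s6; s6-0->s4; s6-1->s3

Handle the two conditions separately and then intersect. One (4 states) tracks whether the input so far still matches the prefix `11`; the other (7 states) tracks the last 2 symbols read. Each combined state is a pair, one component from each; accept when both components accept. After merging equivalent states the machine shrinks.
        0   1  
>  s0   s1  s2 
   s1   s1  s1 
   s2   s1  s3 
   s3   s4  s3 
   s4   s5  s6 
 * s5   s5  s6 
 * s6   s4  s3 
(> = start, * = accepting)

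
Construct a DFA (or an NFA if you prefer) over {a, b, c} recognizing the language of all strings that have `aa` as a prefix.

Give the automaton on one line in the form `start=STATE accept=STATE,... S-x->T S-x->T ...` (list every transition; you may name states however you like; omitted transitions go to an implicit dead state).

start=s0 accept=s2 s0-a->s1 s0-b->s3 s0-c->s3 s1-a->s2 s1-b->s3 s1-c->s3 s2-a->s2 s2-b->s2 s2-c->s2 s3-a->s3 s3-b->s3 s3-c->s3

Check the first 2 symbols one by one: s0 through s1 record how many have matched `aa` so far; any wrong symbol goes to the dead state s3. After all 2 match we enter the accepting sink s2.
4 states suffice.
        a   b   c  
>  s0   s1  s3  s3 
   s1   s2  s3  s3 
 * s2   s2  s2  s2 
   s3   s3  s3  s3 
(> = start, * = accepting)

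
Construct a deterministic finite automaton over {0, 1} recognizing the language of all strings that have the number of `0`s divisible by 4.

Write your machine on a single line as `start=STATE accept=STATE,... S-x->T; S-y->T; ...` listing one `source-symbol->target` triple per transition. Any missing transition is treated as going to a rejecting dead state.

The only thing that matters is how many `0`s have appeared, reduced mod 4. Use one state per residue: q0 for 0, …, q3 for 3. Reading `0` moves to the next residue; anything else stays put. q0 is accepting.
With 4 states:
        0   1  
>* q0   q1  q0 
   q1   q2  q1 
   q2   q3  q2 
   q3   q0  q3 
(> = start, * = accepting)

start=q0; accept=q0; q0-0->q1; q0-1->q0; q1-0->q2; q1-1->q1; q2-0->q3; q2-1->q2; q3-0->q0; q3-1->q3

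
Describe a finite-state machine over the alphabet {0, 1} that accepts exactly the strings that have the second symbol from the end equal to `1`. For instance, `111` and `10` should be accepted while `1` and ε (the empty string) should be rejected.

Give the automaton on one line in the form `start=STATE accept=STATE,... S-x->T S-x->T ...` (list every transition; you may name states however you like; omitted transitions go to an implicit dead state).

A DFA must remember the last 2 symbols (since which symbol is second-to-last isn't known until the input ends). Use one state per possible window of the last ≤2 symbols; accept from those whose window starts with `1`.
        0   1  
>  q0   q1  q2 
   q1   q3  q4 
   q2   q5  q6 
   q3   q3  q4 
   q4   q5  q6 
 * q5   q3  q4 
 * q6   q5  q6 
(> = start, * = accepting)

start=q0 accept=q5,q6 q0-0->q1 q0-1->q2 q1-0->q3 q1-1->q4 q2-0->q5 q2-1->q6 q3-0->q3 q3-1->q4 q4-0->q5 q4-1->q6 q5-0->q3 q5-1->q4 q6-0->q5 q6-1->q6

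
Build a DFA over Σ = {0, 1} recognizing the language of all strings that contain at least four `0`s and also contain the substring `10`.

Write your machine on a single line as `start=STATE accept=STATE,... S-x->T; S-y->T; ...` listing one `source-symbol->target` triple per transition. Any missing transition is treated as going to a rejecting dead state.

start=s0; accept=s8; s0-0->s1; s0-1->s2; s1-0->s3; s1-1->s4; s2-0->s4; s2-1->s2; s3-0->s5; s3-1->s6; s4-0->s6; s4-1->s4; s5-0->s5; s5-1->s7; s6-0->s7; s6-1->s6; s7-0->s8; s7-1->s7; s8-0->s8; s8-1->s8

Build one automaton per condition and run them in lockstep. One (6 states) tracks the count of `0`s, saturating at 5; the other (3 states) tracks whether and how much of `10` has been seen. Each combined state is a pair, one component from each; accept when both components accept. After merging equivalent states the machine shrinks.
With 9 states:
        0   1  
>  s0   s1  s2 
   s1   s3  s4 
   s2   s4  s2 
   s3   s5  s6 
   s4   s6  s4 
   s5   s5  s7 
   s6   s7  s6 
   s7   s8  s7 
 * s8   s8  s8 
(> = start, * = accepting)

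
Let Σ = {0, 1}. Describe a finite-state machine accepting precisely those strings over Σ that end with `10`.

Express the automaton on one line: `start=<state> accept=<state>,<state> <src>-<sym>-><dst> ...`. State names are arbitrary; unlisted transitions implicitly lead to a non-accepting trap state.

start=s0 accept=s2 s0-0->s0 s0-1->s1 s1-0->s2 s1-1->s1 s2-0->s0 s2-1->s1

Remember how much of `10` the current input suffix matches. State s0 means no match yet; s1 means the last symbol is `1`; s2 means the last 2 symbols are `10`. Only s2 accepts. On a mismatch, fall back to the longest proper suffix that is still a prefix of `10`.
With 3 states:
        0   1  
>  s0   s0  s1 
   s1   s2  s1 
 * s2   s0  s1 
(> = start, * = accepting)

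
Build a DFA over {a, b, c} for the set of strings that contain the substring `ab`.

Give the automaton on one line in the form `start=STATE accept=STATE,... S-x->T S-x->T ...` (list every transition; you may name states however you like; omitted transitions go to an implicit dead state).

start=S0 accept=S2 S0-a->S1 S0-b->S0 S0-c->S0 S1-a->S1 S1-b->S2 S1-c->S0 S2-a->S2 S2-b->S2 S2-c->S2

Track how much of `ab` has been matched so far: state S0 is no progress, S2 is the absorbing accept state reached once `ab` has occurred. Intermediate states record partial matches; on a mismatch, fall back to the longest reusable overlap.
A 3-state machine:
        a   b   c  
>  S0   S1  S0  S0 
   S1   S1  S2  S0 
 * S2   S2  S2  S2 
(> = start, * = accepting)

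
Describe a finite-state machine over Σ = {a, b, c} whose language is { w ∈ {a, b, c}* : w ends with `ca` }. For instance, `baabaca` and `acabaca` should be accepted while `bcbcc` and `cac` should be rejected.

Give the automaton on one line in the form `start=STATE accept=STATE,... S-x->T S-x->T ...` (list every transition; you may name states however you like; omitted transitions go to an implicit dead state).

start=q0 accept=q2 q0-a->q0 q0-b->q0 q0-c->q1 q1-a->q2 q1-b->q0 q1-c->q1 q2-a->q0 q2-b->q0 q2-c->q1

Let each state record the length of the longest suffix of the input read so far that is also a prefix of `ca`. q1 means the last symbol is `c`; q2 means the last 2 symbols are `ca`. Accept only at q2, where the string currently ends in `ca`.
A 3-state machine:
        a   b   c  
>  q0   q0  q0  q1 
   q1   q2  q0  q1 
 * q2   q0  q0  q1 
(> = start, * = accepting)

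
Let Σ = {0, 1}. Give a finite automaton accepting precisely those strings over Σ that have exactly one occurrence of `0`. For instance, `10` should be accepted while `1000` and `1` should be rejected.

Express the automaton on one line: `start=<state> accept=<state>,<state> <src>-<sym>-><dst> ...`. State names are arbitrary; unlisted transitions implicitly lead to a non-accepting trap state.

start=q0 accept=q1 q0-0->q1 q0-1->q0 q1-0->q2 q1-1->q1 q2-0->q2 q2-1->q2

Only the number of `0`s matters, and only up to 2. Make a chain q0 → q1 → q2 advanced by each `0` (with q2 absorbing); every other symbol self-loops. The accepting set is {q1}.
With 3 states:
        0   1  
>  q0   q1  q0 
 * q1   q2  q1 
   q2   q2  q2 
(> = start, * = accepting)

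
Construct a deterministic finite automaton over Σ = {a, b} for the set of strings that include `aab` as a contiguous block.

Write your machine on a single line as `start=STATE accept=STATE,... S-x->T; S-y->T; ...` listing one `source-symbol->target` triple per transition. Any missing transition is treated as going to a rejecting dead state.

Track how much of `aab` has been matched so far: state s0 is no progress, s3 is the absorbing accept state reached once `aab` has occurred. Intermediate states record partial matches; on a mismatch, fall back to the longest reusable overlap.
        a   b  
>  s0   s1  s0 
   s1   s2  s0 
   s2   s2  s3 
 * s3   s3  s3 
(> = start, * = accepting)

start=s0; accept=s3; s0-a->s1; s0-b->s0; s1-a->s2; s1-b->s0; s2-a->s2; s2-b->s3; s3-a->s3; s3-b->s3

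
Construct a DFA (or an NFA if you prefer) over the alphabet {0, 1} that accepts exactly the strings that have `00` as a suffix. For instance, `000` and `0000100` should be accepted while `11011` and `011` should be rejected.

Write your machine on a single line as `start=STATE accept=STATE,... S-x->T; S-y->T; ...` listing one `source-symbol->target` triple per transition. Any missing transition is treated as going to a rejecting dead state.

start=q0; accept=q2; q0-0->q1; q0-1->q0; q1-0->q2; q1-1->q0; q2-0->q2; q2-1->q0

Let each state record the length of the longest suffix of the input read so far that is also a prefix of `00`. q1 means the last symbol is `0`; q2 means the last 2 symbols are `00`. Accept only at q2, where the string currently ends in `00`.
A 3-state machine:
        0   1  
>  q0   q1  q0 
   q1   q2  q0 
 * q2   q2  q0 
(> = start, * = accepting)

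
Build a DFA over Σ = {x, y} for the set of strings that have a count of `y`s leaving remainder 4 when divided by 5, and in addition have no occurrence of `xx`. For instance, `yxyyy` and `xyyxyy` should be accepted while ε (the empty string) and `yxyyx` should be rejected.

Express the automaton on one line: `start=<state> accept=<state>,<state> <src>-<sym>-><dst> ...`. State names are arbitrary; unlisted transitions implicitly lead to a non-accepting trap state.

start=q0 accept=q11,q13 q0-x->q1 q0-y->q2 q1-x->q3 q1-y->q2 q2-x->q4 q2-y->q5 q3-x->q3 q3-y->q6 q4-x->q6 q4-y->q5 q5-x->q7 q5-y->q8 q6-x->q6 q6-y->q9 q7-x->q9 q7-y->q8 q8-x->q10 q8-y->q11 q9-x->q9 q9-y->q12 q10-x->q12 q10-y->q11 q11-x->q13 q11-y->q0 q12-x->q12 q12-y->q14 q13-x->q14 q13-y->q0 q14-x->q14 q14-y->q3

Handle the two conditions separately and then intersect. The first has 5 states tracking the count of `y`s modulo 5; the second has 3 states tracking partial matches of the forbidden pattern `xx`. A product state is a pair (one from each), accepting exactly when both do.
With 15 states:
          x    y  
>  q0     q1   q2 
   q1     q3   q2 
   q2     q4   q5 
   q3     q3   q6 
   q4     q6   q5 
   q5     q7   q8 
   q6     q6   q9 
   q7     q9   q8 
   q8    q10  q11 
   q9     q9  q12 
   q10   q12  q11 
 * q11   q13   q0 
   q12   q12  q14 
 * q13   q14   q0 
   q14   q14   q3 
(> = start, * = accepting)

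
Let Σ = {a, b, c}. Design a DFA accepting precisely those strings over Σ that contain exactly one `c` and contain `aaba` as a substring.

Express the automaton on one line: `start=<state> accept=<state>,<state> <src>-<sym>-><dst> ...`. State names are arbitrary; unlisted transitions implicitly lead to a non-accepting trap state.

start=S0 accept=S12 S0-a->S1 S0-b->S0 S0-c->S2 S1-a->S3 S1-b->S0 S1-c->S2 S2-a->S4 S2-b->S2 S2-c->S5 S3-a->S3 S3-b->S6 S3-c->S2 S4-a->S7 S4-b->S2 S4-c->S5 S5-a->S8 S5-b->S5 S5-c->S5 S6-a->S9 S6-b->S0 S6-c->S2 S7-a->S7 S7-b->S10 S7-c->S5 S8-a->S11 S8-b->S5 S8-c->S5 S9-a->S9 S9-b->S9 S9-c->S12 S10-a->S12 S10-b->S2 S10-c->S5 S11-a->S11 S11-b->S13 S11-c->S5 S12-a->S12 S12-b->S12 S12-c->S14 S13-a->S14 S13-b->S5 S13-c->S5 S14-a->S14 S14-b->S14 S14-c->S14

Handle the two conditions separately and then intersect. The first has 3 states tracking the count of `c`s, saturating at 2; the second has 5 states tracking whether and how much of `aaba` has been seen. A product state is a pair (one from each), accepting exactly when both do.
A 15-state machine:
          a    b    c  
>  S0     S1   S0   S2 
   S1     S3   S0   S2 
   S2     S4   S2   S5 
   S3     S3   S6   S2 
   S4     S7   S2   S5 
   S5     S8   S5   S5 
   S6     S9   S0   S2 
   S7     S7  S10   S5 
   S8    S11   S5   S5 
   S9     S9   S9  S12 
   S10   S12   S2   S5 
   S11   S11  S13   S5 
 * S12   S12  S12  S14 
   S13   S14   S5   S5 
   S14   S14  S14  S14 
(> = start, * = accepting)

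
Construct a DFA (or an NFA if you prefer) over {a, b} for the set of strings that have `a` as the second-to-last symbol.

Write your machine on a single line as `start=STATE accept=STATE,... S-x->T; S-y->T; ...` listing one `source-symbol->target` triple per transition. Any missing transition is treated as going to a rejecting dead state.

start=q0; accept=q3,q4; q0-a->q1; q0-b->q2; q1-a->q3; q1-b->q4; q2-a->q5; q2-b->q6; q3-a->q3; q3-b->q4; q4-a->q5; q4-b->q6; q5-a->q3; q5-b->q4; q6-a->q5; q6-b->q6

Because acceptance depends on a position counted from the end, the machine has to buffer the most recent 2 symbols. Make each state the string of the last up-to-2 symbols read; on input `x` shift the window left and append `x`. Accept when the buffered window has length 2 and begins with `a`.
7 states suffice.
        a   b  
>  q0   q1  q2 
   q1   q3  q4 
   q2   q5  q6 
 * q3   q3  q4 
 * q4   q5  q6 
   q5   q3  q4 
   q6   q5  q6 
(> = start, * = accepting)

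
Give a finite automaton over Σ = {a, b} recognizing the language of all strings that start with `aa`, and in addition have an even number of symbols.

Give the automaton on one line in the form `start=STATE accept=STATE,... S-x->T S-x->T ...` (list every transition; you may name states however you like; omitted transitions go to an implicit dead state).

start=q0 accept=q3 q0-a->q1 q0-b->q2 q1-a->q3 q1-b->q2 q2-a->q2 q2-b->q2 q3-a->q4 q3-b->q4 q4-a->q3 q4-b->q3

Build one automaton per condition and run them in lockstep. One (4 states) tracks whether the input so far still matches the prefix `aa`; the other (2 states) tracks the input length modulo 2. Each combined state is a pair, one component from each; accept when both components accept. Minimizing collapses redundant product states.
        a   b  
>  q0   q1  q2 
   q1   q3  q2 
   q2   q2  q2 
 * q3   q4  q4 
   q4   q3  q3 
(> = start, * = accepting)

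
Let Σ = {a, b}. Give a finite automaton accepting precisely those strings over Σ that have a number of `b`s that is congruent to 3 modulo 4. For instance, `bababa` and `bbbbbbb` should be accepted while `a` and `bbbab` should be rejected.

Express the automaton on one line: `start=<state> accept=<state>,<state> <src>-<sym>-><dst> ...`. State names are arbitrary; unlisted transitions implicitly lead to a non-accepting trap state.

start=S0 accept=S3 S0-a->S0 S0-b->S1 S1-a->S1 S1-b->S2 S2-a->S2 S2-b->S3 S3-a->S3 S3-b->S0

The only thing that matters is how many `b`s have appeared, reduced mod 4. Use one state per residue: S0 for 0, …, S3 for 3. Reading `b` moves to the next residue; anything else stays put. S3 is accepting.
A 4-state machine:
        a   b  
>  S0   S0  S1 
   S1   S1  S2 
   S2   S2  S3 
 * S3   S3  S0 
(> = start, * = accepting)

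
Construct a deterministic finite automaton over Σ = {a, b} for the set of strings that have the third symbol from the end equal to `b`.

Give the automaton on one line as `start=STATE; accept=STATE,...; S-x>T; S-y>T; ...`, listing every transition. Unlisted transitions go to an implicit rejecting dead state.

Because acceptance depends on a position counted from the end, the machine has to buffer the most recent 3 symbols. Make each state the string of the last up-to-3 symbols read; on input `x` shift the window left and append `x`. Accept when the buffered window has length 3 and begins with `b`.
A 15-state machine:
          a    b  
>  q0     q1   q2 
   q1     q3   q4 
   q2     q5   q6 
   q3     q7   q8 
   q4     q9  q10 
   q5    q11  q12 
   q6    q13  q14 
   q7     q7   q8 
   q8     q9  q10 
   q9    q11  q12 
   q10   q13  q14 
 * q11    q7   q8 
 * q12    q9  q10 
 * q13   q11  q12 
 * q14   q13  q14 
(> = start, * = accepting)

start=q0; accept=q11,q12,q13,q14; q0-a>q1; q0-b>q2; q1-a>q3; q1-b>q4; q2-a>q5; q2-b>q6; q3-a>q7; q3-b>q8; q4-a>q9; q4-b>q10; q5-a>q11; q5-b>q12; q6-a>q13; q6-b>q14; q7-a>q7; q7-b>q8; q8-a>q9; q8-b>q10; q9-a>q11; q9-b>q12; q10-a>q13; q10-b>q14; q11-a>q7; q11-b>q8; q12-a>q9; q12-b>q10; q13-a>q11; q13-b>q12; q14-a>q13; q14-b>q14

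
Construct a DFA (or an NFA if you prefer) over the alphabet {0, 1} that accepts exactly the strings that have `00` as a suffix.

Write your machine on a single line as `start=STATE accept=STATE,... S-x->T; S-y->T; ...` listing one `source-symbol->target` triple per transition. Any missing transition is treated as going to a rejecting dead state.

Let each state record the length of the longest suffix of the input read so far that is also a prefix of `00`. s1 means the last symbol is `0`; s2 means the last 2 symbols are `00`. Accept only at s2, where the string currently ends in `00`.
3 states suffice.
        0   1  
>  s0   s1  s0 
   s1   s2  s0 
 * s2   s2  s0 
(> = start, * = accepting)

start=s0; accept=s2; s0-0->s1; s0-1->s0; s1-0->s2; s1-1->s0; s2-0->s2; s2-1->s0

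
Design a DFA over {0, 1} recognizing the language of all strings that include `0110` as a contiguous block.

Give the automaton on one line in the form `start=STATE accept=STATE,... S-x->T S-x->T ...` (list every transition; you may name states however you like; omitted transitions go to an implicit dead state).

start=S0 accept=S4 S0-0->S1 S0-1->S0 S1-0->S1 S1-1->S2 S2-0->S1 S2-1->S3 S3-0->S4 S3-1->S0 S4-0->S4 S4-1->S4

Track how much of `0110` has been matched so far: state S0 is no progress, S4 is the absorbing accept state reached once `0110` has occurred. Intermediate states record partial matches; on a mismatch, fall back to the longest reusable overlap.
5 states suffice.
        0   1  
>  S0   S1  S0 
   S1   S1  S2 
   S2   S1  S3 
   S3   S4  S0 
 * S4   S4  S4 
(> = start, * = accepting)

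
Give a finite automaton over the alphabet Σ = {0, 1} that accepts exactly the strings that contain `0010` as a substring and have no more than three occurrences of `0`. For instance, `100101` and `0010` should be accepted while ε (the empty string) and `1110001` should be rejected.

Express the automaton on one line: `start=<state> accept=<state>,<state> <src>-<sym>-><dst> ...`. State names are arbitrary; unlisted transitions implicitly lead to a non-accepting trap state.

Run two small machines in parallel and take their product. One (5 states) tracks whether and how much of `0010` has been seen; the other (5 states) tracks the count of `0`s, saturating at 4. Each combined state is a pair, one component from each; accept when both components accept.
17 states suffice.
          0    1  
>  s0     s1   s0 
   s1     s2   s3 
   s2     s4   s5 
   s3     s6   s3 
   s4     s7   s8 
   s5     s9  s10 
   s6     s4  s10 
   s7     s7  s11 
   s8    s12  s13 
 * s9    s12   s9 
   s10   s14  s10 
   s11   s12  s15 
   s12   s12  s12 
   s13   s16  s13 
   s14    s7  s13 
   s15   s16  s15 
   s16    s7  s15 
(> = start, * = accepting)

start=s0 accept=s9 s0-0->s1 s0-1->s0 s1-0->s2 s1-1->s3 s2-0->s4 s2-1->s5 s3-0->s6 s3-1->s3 s4-0->s7 s4-1->s8 s5-0->s9 s5-1->s10 s6-0->s4 s6-1->s10 s7-0->s7 s7-1->s11 s8-0->s12 s8-1->s13 s9-0->s12 s9-1->s9 s10-0->s14 s10-1->s10 s11-0->s12 s11-1->s15 s12-0->s12 s12-1->s12 s13-0->s16 s13-1->s13 s14-0->s7 s14-1->s13 s15-0->s16 s15-1->s15 s16-0->s7 s16-1->s15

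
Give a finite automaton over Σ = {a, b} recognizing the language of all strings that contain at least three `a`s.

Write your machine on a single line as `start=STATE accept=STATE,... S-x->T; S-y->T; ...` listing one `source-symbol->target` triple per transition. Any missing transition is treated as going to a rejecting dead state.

Only the number of `a`s matters, and only up to 4. Make a chain q0 → q1 → q2 → q3 → q4 advanced by each `a` (with q4 absorbing); every other symbol self-loops. The accepting set is {q3, q4}.
With 5 states:
        a   b  
>  q0   q1  q0 
   q1   q2  q1 
   q2   q3  q2 
 * q3   q4  q3 
 * q4   q4  q4 
(> = start, * = accepting)

start=q0; accept=q3,q4; q0-a->q1; q0-b->q0; q1-a->q2; q1-b->q1; q2-a->q3; q2-b->q2; q3-a->q4; q3-b->q3; q4-a->q4; q4-b->q4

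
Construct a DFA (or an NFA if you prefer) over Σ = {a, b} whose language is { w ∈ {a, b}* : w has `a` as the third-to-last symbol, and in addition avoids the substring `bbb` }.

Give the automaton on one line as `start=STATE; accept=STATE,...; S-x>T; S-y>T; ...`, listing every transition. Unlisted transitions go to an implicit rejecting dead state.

start=q0; accept=q6,q7,q8,q9; q0-a>q1; q0-b>q2; q1-a>q3; q1-b>q4; q2-a>q1; q2-b>q5; q3-a>q6; q3-b>q7; q4-a>q8; q4-b>q9; q5-a>q1; q5-b>q10; q6-a>q6; q6-b>q7; q7-a>q8; q7-b>q9; q8-a>q3; q8-b>q4; q9-a>q1; q9-b>q10; q10-a>q10; q10-b>q10

Build one automaton per condition and run them in lockstep. The first has 15 states tracking the last 3 symbols read; the second has 4 states tracking partial matches of the forbidden pattern `bbb`. A product state is a pair (one from each), accepting exactly when both do. Equivalent product states are then merged.
An 11-state machine:
          a    b  
>  q0     q1   q2 
   q1     q3   q4 
   q2     q1   q5 
   q3     q6   q7 
   q4     q8   q9 
   q5     q1  q10 
 * q6     q6   q7 
 * q7     q8   q9 
 * q8     q3   q4 
 * q9     q1  q10 
   q10   q10  q10 
(> = start, * = accepting)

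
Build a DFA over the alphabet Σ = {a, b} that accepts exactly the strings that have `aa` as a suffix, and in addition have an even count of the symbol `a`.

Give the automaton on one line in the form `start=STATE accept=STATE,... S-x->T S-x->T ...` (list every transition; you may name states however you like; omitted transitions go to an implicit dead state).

Build one automaton per condition and run them in lockstep. One (3 states) tracks how much of the suffix `aa` has currently been matched; the other (2 states) tracks the count of `a`s modulo 2. Each combined state is a pair, one component from each; accept when both components accept.
With 6 states:
        a   b  
>  q0   q1  q0 
   q1   q2  q3 
 * q2   q4  q0 
   q3   q5  q3 
   q4   q2  q3 
   q5   q4  q0 
(> = start, * = accepting)

start=q0 accept=q2 q0-a->q1 q0-b->q0 q1-a->q2 q1-b->q3 q2-a->q4 q2-b->q0 q3-a->q5 q3-b->q3 q4-a->q2 q4-b->q3 q5-a->q4 q5-b->q0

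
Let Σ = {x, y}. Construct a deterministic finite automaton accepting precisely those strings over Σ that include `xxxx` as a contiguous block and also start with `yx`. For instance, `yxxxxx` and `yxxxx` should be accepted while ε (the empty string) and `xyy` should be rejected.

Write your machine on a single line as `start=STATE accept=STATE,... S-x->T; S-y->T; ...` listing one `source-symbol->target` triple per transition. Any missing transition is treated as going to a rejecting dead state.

start=S0; accept=S7; S0-x->S1; S0-y->S2; S1-x->S1; S1-y->S1; S2-x->S3; S2-y->S1; S3-x->S4; S3-y->S5; S4-x->S6; S4-y->S5; S5-x->S3; S5-y->S5; S6-x->S7; S6-y->S5; S7-x->S7; S7-y->S7

Build one automaton per condition and run them in lockstep. One (5 states) tracks whether and how much of `xxxx` has been seen; the other (4 states) tracks whether the input so far still matches the prefix `yx`. Each combined state is a pair, one component from each; accept when both components accept. Minimizing collapses redundant product states.
With 8 states:
        x   y  
>  S0   S1  S2 
   S1   S1  S1 
   S2   S3  S1 
   S3   S4  S5 
   S4   S6  S5 
   S5   S3  S5 
   S6   S7  S5 
 * S7   S7  S7 
(> = start, * = accepting)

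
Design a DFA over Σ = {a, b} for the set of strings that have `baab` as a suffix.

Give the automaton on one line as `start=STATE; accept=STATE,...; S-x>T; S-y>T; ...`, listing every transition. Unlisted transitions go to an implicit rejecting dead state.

Remember how much of `baab` the current input suffix matches. State q0 means no match yet; q1 means the last symbol is `b`; q2 means the last 2 symbols are `ba`; q3 means the last 3 symbols are `baa`; q4 means the last 4 symbols are `baab`. Only q4 accepts. On a mismatch, fall back to the longest proper suffix that is still a prefix of `baab`.
5 states suffice.
        a   b  
>  q0   q0  q1 
   q1   q2  q1 
   q2   q3  q1 
   q3   q0  q4 
 * q4   q2  q1 
(> = start, * = accepting)

start=q0; accept=q4; q0-a>q0; q0-b>q1; q1-a>q2; q1-b>q1; q2-a>q3; q2-b>q1; q3-a>q0; q3-b>q4; q4-a>q2; q4-b>q1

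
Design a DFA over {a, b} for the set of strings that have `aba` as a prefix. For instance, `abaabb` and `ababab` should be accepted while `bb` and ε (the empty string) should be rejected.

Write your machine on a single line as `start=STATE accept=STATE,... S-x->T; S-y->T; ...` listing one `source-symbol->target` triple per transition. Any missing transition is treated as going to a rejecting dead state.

Walk along `aba` while the input agrees: from s0 take `a` to s1, and so on. Any deviation drops to the rejecting sink s4. Once s3 is reached the prefix is confirmed and every continuation is accepted.
5 states suffice.
        a   b  
>  s0   s1  s4 
   s1   s4  s2 
   s2   s3  s4 
 * s3   s3  s3 
   s4   s4  s4 
(> = start, * = accepting)

start=s0; accept=s3; s0-a->s1; s0-b->s4; s1-a->s4; s1-b->s2; s2-a->s3; s2-b->s4; s3-a->s3; s3-b->s3; s4-a->s4; s4-b->s4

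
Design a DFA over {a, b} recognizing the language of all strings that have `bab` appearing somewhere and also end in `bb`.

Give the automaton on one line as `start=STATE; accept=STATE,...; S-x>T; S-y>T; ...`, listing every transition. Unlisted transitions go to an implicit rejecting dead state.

Run two small machines in parallel and take their product. One (4 states) tracks whether and how much of `bab` has been seen; the other (3 states) tracks how much of the suffix `bb` has currently been matched. Each combined state is a pair, one component from each; accept when both components accept. Minimizing collapses redundant product states.
With 6 states:
        a   b  
>  q0   q0  q1 
   q1   q2  q1 
   q2   q0  q3 
   q3   q4  q5 
   q4   q4  q3 
 * q5   q4  q5 
(> = start, * = accepting)

start=q0; accept=q5; q0-a>q0; q0-b>q1; q1-a>q2; q1-b>q1; q2-a>q0; q2-b>q3; q3-a>q4; q3-b>q5; q4-a>q4; q4-b>q3; q5-a>q4; q5-b>q5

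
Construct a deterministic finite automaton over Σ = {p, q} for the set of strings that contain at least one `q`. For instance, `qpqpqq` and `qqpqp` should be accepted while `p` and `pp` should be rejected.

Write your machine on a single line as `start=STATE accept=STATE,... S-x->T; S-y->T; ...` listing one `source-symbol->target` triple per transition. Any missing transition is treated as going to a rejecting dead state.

start=A; accept=B,C; A-p->A; A-q->B; B-p->B; B-q->C; C-p->C; C-q->C

Only the number of `q`s matters, and only up to 2. Make a chain A → B → C advanced by each `q` (with C absorbing); every other symbol self-loops. The accepting set is {B, C}.
A 3-state machine:
       p  q 
>  A   A  B 
 * B   B  C 
 * C   C  C 
(> = start, * = accepting)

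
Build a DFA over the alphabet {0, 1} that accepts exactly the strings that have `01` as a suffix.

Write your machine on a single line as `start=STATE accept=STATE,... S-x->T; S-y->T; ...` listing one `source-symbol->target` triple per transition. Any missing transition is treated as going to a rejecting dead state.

Remember how much of `01` the current input suffix matches. State A means no match yet; B means the last symbol is `0`; C means the last 2 symbols are `01`. Only C accepts. On a mismatch, fall back to the longest proper suffix that is still a prefix of `01`.
With 3 states:
       0  1 
>  A   B  A 
   B   B  C 
 * C   B  A 
(> = start, * = accepting)

start=A; accept=C; A-0->B; A-1->A; B-0->B; B-1->C; C-0->B; C-1->A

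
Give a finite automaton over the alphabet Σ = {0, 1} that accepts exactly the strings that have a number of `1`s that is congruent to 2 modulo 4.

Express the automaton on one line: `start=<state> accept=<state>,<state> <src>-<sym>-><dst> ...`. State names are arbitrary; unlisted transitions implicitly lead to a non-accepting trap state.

The only thing that matters is how many `1`s have appeared, reduced mod 4. Use one state per residue: s0 for 0, …, s3 for 3. Reading `1` moves to the next residue; anything else stays put. s2 is accepting.
        0   1  
>  s0   s0  s1 
   s1   s1  s2 
 * s2   s2  s3 
   s3   s3  s0 
(> = start, * = accepting)

start=s0 accept=s2 s0-0->s0 s0-1->s1 s1-0->s1 s1-1->s2 s2-0->s2 s2-1->s3 s3-0->s3 s3-1->s0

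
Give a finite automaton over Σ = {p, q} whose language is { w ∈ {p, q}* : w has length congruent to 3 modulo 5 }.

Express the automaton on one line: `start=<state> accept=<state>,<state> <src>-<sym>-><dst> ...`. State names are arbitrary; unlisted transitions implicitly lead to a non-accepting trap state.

Count input length modulo 5: every symbol advances one step around the cycle s0 → s1 → s2 → s3 → s4 → s0. Accept at s3.
        p   q  
>  s0   s1  s1 
   s1   s2  s2 
   s2   s3  s3 
 * s3   s4  s4 
   s4   s0  s0 
(> = start, * = accepting)

start=s0 accept=s3 s0-p->s1 s0-q->s1 s1-p->s2 s1-q->s2 s2-p->s3 s2-q->s3 s3-p->s4 s3-q->s4 s4-p->s0 s4-q->s0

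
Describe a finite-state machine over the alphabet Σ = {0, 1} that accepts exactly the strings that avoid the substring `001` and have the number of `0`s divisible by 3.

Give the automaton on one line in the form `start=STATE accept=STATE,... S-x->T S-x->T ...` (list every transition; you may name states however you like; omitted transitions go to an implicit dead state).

Handle the two conditions separately and then intersect. One (4 states) tracks partial matches of the forbidden pattern `001`; the other (3 states) tracks the count of `0`s modulo 3. Each combined state is a pair, one component from each; accept when both components accept.
A 12-state machine:
          0    1  
>* S0     S1   S0 
   S1     S2   S3 
   S2     S4   S5 
   S3     S6   S3 
 * S4     S7   S8 
   S5     S8   S5 
   S6     S4   S9 
   S7     S2  S10 
   S8    S10   S8 
   S9    S11   S9 
   S10    S5  S10 
 * S11    S7   S0 
(> = start, * = accepting)

start=S0 accept=S0,S4,S11 S0-0->S1 S0-1->S0 S1-0->S2 S1-1->S3 S2-0->S4 S2-1->S5 S3-0->S6 S3-1->S3 S4-0->S7 S4-1->S8 S5-0->S8 S5-1->S5 S6-0->S4 S6-1->S9 S7-0->S2 S7-1->S10 S8-0->S10 S8-1->S8 S9-0->S11 S9-1->S9 S10-0->S5 S10-1->S10 S11-0->S7 S11-1->S0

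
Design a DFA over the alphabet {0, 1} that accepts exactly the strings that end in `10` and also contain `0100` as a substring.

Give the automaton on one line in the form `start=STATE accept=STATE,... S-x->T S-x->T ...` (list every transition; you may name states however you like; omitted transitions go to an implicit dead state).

start=S0 accept=S6 S0-0->S1 S0-1->S0 S1-0->S1 S1-1->S2 S2-0->S3 S2-1->S0 S3-0->S4 S3-1->S2 S4-0->S4 S4-1->S5 S5-0->S6 S5-1->S5 S6-0->S4 S6-1->S5

Run two small machines in parallel and take their product. The first has 3 states tracking how much of the suffix `10` has currently been matched; the second has 5 states tracking whether and how much of `0100` has been seen. A product state is a pair (one from each), accepting exactly when both do. After merging equivalent states the machine shrinks.
A 7-state machine:
        0   1  
>  S0   S1  S0 
   S1   S1  S2 
   S2   S3  S0 
   S3   S4  S2 
   S4   S4  S5 
   S5   S6  S5 
 * S6   S4  S5 
(> = start, * = accepting)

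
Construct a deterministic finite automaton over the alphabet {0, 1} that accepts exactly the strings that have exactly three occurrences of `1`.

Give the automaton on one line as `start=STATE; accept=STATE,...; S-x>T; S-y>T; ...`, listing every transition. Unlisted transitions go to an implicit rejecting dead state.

start=q0; accept=q3; q0-0>q0; q0-1>q1; q1-0>q1; q1-1>q2; q2-0>q2; q2-1>q3; q3-0>q3; q3-1>q4; q4-0>q4; q4-1>q4

Only the number of `1`s matters, and only up to 4. Make a chain q0 → q1 → q2 → q3 → q4 advanced by each `1` (with q4 absorbing); every other symbol self-loops. The accepting set is {q3}.
        0   1  
>  q0   q0  q1 
   q1   q1  q2 
   q2   q2  q3 
 * q3   q3  q4 
   q4   q4  q4 
(> = start, * = accepting)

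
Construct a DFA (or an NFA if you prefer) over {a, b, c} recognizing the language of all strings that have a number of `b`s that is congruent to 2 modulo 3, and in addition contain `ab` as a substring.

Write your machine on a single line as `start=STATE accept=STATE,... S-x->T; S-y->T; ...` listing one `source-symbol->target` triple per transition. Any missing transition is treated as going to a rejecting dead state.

Run two small machines in parallel and take their product. The first has 3 states tracking the count of `b`s modulo 3; the second has 3 states tracking whether and how much of `ab` has been seen. A product state is a pair (one from each), accepting exactly when both do.
With 9 states:
        a   b   c  
>  s0   s1  s2  s0 
   s1   s1  s3  s0 
   s2   s4  s5  s2 
   s3   s3  s6  s3 
   s4   s4  s6  s2 
   s5   s7  s0  s5 
 * s6   s6  s8  s6 
   s7   s7  s8  s5 
   s8   s8  s3  s8 
(> = start, * = accepting)

start=s0; accept=s6; s0-a->s1; s0-b->s2; s0-c->s0; s1-a->s1; s1-b->s3; s1-c->s0; s2-a->s4; s2-b->s5; s2-c->s2; s3-a->s3; s3-b->s6; s3-c->s3; s4-a->s4; s4-b->s6; s4-c->s2; s5-a->s7; s5-b->s0; s5-c->s5; s6-a->s6; s6-b->s8; s6-c->s6; s7-a->s7; s7-b->s8; s7-c->s5; s8-a->s8; s8-b->s3; s8-c->s8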